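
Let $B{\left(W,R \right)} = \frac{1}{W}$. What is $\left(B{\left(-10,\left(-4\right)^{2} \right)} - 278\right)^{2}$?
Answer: $\frac{7733961}{100} \approx 77340.0$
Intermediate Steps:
$\left(B{\left(-10,\left(-4\right)^{2} \right)} - 278\right)^{2} = \left(\frac{1}{-10} - 278\right)^{2} = \left(- \frac{1}{10} - 278\right)^{2} = \left(- \frac{2781}{10}\right)^{2} = \frac{7733961}{100}$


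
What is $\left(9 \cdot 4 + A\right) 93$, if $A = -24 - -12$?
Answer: $2232$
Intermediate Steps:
$A = -12$ ($A = -24 + 12 = -12$)
$\left(9 \cdot 4 + A\right) 93 = \left(9 \cdot 4 - 12\right) 93 = \left(36 - 12\right) 93 = 24 \cdot 93 = 2232$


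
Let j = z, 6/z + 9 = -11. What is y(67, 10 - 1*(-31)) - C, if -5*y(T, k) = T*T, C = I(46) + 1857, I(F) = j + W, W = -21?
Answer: -5467/2 ≈ -2733.5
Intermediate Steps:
z = -3/10 (z = 6/(-9 - 11) = 6/(-20) = 6*(-1/20) = -3/10 ≈ -0.30000)
j = -3/10 ≈ -0.30000
I(F) = -213/10 (I(F) = -3/10 - 21 = -213/10)
C = 18357/10 (C = -213/10 + 1857 = 18357/10 ≈ 1835.7)
y(T, k) = -T²/5 (y(T, k) = -T*T/5 = -T²/5)
y(67, 10 - 1*(-31)) - C = -⅕*67² - 1*18357/10 = -⅕*4489 - 18357/10 = -4489/5 - 18357/10 = -5467/2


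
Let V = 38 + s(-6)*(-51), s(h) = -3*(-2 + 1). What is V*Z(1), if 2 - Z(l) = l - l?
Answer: -230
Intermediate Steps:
Z(l) = 2 (Z(l) = 2 - (l - l) = 2 - 1*0 = 2 + 0 = 2)
s(h) = 3 (s(h) = -3*(-1) = 3)
V = -115 (V = 38 + 3*(-51) = 38 - 153 = -115)
V*Z(1) = -115*2 = -230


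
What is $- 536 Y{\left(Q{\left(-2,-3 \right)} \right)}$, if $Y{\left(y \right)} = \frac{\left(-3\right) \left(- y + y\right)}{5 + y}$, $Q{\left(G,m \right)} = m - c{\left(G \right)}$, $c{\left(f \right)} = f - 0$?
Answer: $0$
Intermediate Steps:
$c{\left(f \right)} = f$ ($c{\left(f \right)} = f + 0 = f$)
$Q{\left(G,m \right)} = m - G$
$Y{\left(y \right)} = 0$ ($Y{\left(y \right)} = \frac{\left(-3\right) 0}{5 + y} = \frac{0}{5 + y} = 0$)
$- 536 Y{\left(Q{\left(-2,-3 \right)} \right)} = \left(-536\right) 0 = 0$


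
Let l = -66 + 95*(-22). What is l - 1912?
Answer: -4068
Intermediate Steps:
l = -2156 (l = -66 - 2090 = -2156)
l - 1912 = -2156 - 1912 = -4068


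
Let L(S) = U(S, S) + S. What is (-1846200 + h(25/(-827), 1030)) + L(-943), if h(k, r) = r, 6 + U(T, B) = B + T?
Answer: -1848005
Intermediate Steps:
U(T, B) = -6 + B + T (U(T, B) = -6 + (B + T) = -6 + B + T)
L(S) = -6 + 3*S (L(S) = (-6 + S + S) + S = (-6 + 2*S) + S = -6 + 3*S)
(-1846200 + h(25/(-827), 1030)) + L(-943) = (-1846200 + 1030) + (-6 + 3*(-943)) = -1845170 + (-6 - 2829) = -1845170 - 2835 = -1848005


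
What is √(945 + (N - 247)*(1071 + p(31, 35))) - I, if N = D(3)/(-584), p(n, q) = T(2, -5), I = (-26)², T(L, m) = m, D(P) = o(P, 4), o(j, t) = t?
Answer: -676 + 3*I*√155348818/73 ≈ -676.0 + 512.21*I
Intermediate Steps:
D(P) = 4
I = 676
p(n, q) = -5
N = -1/146 (N = 4/(-584) = 4*(-1/584) = -1/146 ≈ -0.0068493)
√(945 + (N - 247)*(1071 + p(31, 35))) - I = √(945 + (-1/146 - 247)*(1071 - 5)) - 1*676 = √(945 - 36063/146*1066) - 676 = √(945 - 19221579/73) - 676 = √(-19152594/73) - 676 = 3*I*√155348818/73 - 676 = -676 + 3*I*√155348818/73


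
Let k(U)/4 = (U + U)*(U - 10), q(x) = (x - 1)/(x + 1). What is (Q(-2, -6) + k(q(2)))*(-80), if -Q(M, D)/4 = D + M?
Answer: -4480/9 ≈ -497.78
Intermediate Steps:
Q(M, D) = -4*D - 4*M (Q(M, D) = -4*(D + M) = -4*D - 4*M)
q(x) = (-1 + x)/(1 + x)
k(U) = 8*U*(-10 + U) (k(U) = 4*((U + U)*(U - 10)) = 4*((2*U)*(-10 + U)) = 4*(2*U*(-10 + U)) = 8*U*(-10 + U))
(Q(-2, -6) + k(q(2)))*(-80) = ((-4*(-6) - 4*(-2)) + 8*((-1 + 2)/(1 + 2))*(-10 + (-1 + 2)/(1 + 2)))*(-80) = ((24 + 8) + 8*(1/3)*(-10 + 1/3))*(-80) = (32 + 8*((1/3)*1)*(-10 + (1/3)*1))*(-80) = (32 + 8*(1/3)*(-10 + 1/3))*(-80) = (32 + 8*(1/3)*(-29/3))*(-80) = (32 - 232/9)*(-80) = (56/9)*(-80) = -4480/9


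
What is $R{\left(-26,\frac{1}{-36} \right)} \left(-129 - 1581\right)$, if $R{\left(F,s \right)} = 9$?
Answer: $-15390$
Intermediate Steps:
$R{\left(-26,\frac{1}{-36} \right)} \left(-129 - 1581\right) = 9 \left(-129 - 1581\right) = 9 \left(-1710\right) = -15390$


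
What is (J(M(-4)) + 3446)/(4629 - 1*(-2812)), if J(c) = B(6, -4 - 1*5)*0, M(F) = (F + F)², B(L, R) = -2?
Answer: 3446/7441 ≈ 0.46311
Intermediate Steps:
M(F) = 4*F² (M(F) = (2*F)² = 4*F²)
J(c) = 0 (J(c) = -2*0 = 0)
(J(M(-4)) + 3446)/(4629 - 1*(-2812)) = (0 + 3446)/(4629 - 1*(-2812)) = 3446/(4629 + 2812) = 3446/7441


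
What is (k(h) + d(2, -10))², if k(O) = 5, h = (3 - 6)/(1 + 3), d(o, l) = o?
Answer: 49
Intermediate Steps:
h = -¾ (h = -3/4 = -3*¼ = -¾ ≈ -0.75000)
(k(h) + d(2, -10))² = (5 + 2)² = 7² = 49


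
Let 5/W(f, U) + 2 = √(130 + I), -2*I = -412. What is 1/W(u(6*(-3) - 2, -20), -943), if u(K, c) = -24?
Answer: -⅖ + 4*√21/5 ≈ 3.2661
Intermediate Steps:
I = 206 (I = -½*(-412) = 206)
W(f, U) = 5/(-2 + 4*√21) (W(f, U) = 5/(-2 + √(130 + 206)) = 5/(-2 + √336) = 5/(-2 + 4*√21))
1/W(u(6*(-3) - 2, -20), -943) = 1/(5/166 + 5*√21/83)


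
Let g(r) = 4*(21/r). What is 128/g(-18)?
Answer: -192/7 ≈ -27.429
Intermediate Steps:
g(r) = 84/r
128/g(-18) = 128/((84/(-18))) = 128/((84*(-1/18))) = 128/(-14/3) = 128*(-3/14) = -192/7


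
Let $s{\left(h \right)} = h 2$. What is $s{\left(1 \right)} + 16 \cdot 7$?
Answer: $114$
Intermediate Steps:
$s{\left(h \right)} = 2 h$
$s{\left(1 \right)} + 16 \cdot 7 = 2 \cdot 1 + 16 \cdot 7 = 2 + 112 = 114$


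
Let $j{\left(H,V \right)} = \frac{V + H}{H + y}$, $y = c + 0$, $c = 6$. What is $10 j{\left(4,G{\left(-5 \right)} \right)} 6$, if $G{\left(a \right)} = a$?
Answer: $-6$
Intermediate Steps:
$y = 6$ ($y = 6 + 0 = 6$)
$j{\left(H,V \right)} = \frac{H + V}{6 + H}$ ($j{\left(H,V \right)} = \frac{V + H}{H + 6} = \frac{H + V}{6 + H}$)
$10 j{\left(4,G{\left(-5 \right)} \right)} 6 = 10 \frac{4 - 5}{6 + 4} \cdot 6 = 10 \cdot \frac{1}{10} \left(-1\right) 6 = 10 \left(- \frac{1}{10}\right) 6 = \left(-1\right) 6 = -6$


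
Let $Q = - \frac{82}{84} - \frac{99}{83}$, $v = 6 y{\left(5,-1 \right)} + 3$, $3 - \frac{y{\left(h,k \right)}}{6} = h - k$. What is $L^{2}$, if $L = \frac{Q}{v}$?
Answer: $\frac{57168721}{133977960900} \approx 0.0004267$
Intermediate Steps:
$y{\left(h,k \right)} = 18 - 6 h + 6 k$ ($y{\left(h,k \right)} = 18 - 6 \left(h - k\right) = 18 - \left(- 6 k + 6 h\right) = 18 - 6 h + 6 k$)
$v = -105$ ($v = 6 \left(18 - 30 + 6 \left(-1\right)\right) + 3 = 6 \left(18 - 30 - 6\right) + 3 = 6 \left(-18\right) + 3 = -108 + 3 = -105$)
$Q = - \frac{7561}{3486}$ ($Q = \left(-82\right) \frac{1}{84} - \frac{99}{83} = - \frac{41}{42} - \frac{99}{83} = - \frac{7561}{3486} \approx -2.169$)
$L = \frac{7561}{366030}$ ($L = - \frac{7561}{3486 \left(-105\right)} = \left(- \frac{7561}{3486}\right) \left(- \frac{1}{105}\right) = \frac{7561}{366030} \approx 0.020657$)
$L^{2} = \left(\frac{7561}{366030}\right)^{2} = \frac{57168721}{133977960900}$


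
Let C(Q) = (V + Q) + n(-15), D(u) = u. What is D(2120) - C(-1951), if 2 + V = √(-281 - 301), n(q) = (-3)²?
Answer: 4064 - I*√582 ≈ 4064.0 - 24.125*I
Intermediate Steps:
n(q) = 9
V = -2 + I*√582 (V = -2 + √(-281 - 301) = -2 + √(-582) = -2 + I*√582 ≈ -2.0 + 24.125*I)
C(Q) = 7 + Q + I*√582 (C(Q) = ((-2 + I*√582) + Q) + 9 = (-2 + Q + I*√582) + 9 = 7 + Q + I*√582)
D(2120) - C(-1951) = 2120 - (7 - 1951 + I*√582) = 2120 - (-1944 + I*√582) = 2120 + (1944 - I*√582) = 4064 - I*√582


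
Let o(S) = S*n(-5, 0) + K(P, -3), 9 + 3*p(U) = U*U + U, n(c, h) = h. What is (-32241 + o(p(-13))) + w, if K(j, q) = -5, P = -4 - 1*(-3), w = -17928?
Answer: -50174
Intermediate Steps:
P = -1 (P = -4 + 3 = -1)
p(U) = -3 + U/3 + U²/3 (p(U) = -3 + (U*U + U)/3 = -3 + (U² + U)/3 = -3 + (U + U²)/3 = -3 + (U/3 + U²/3) = -3 + U/3 + U²/3)
o(S) = -5 (o(S) = S*0 - 5 = 0 - 5 = -5)
(-32241 + o(p(-13))) + w = (-32241 - 5) - 17928 = -32246 - 17928 = -50174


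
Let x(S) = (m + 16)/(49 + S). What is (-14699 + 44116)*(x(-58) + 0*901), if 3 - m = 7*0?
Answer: -558923/9 ≈ -62103.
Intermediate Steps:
m = 3 (m = 3 - 7*0 = 3 - 1*0 = 3 + 0 = 3)
x(S) = 19/(49 + S) (x(S) = (3 + 16)/(49 + S) = 19/(49 + S))
(-14699 + 44116)*(x(-58) + 0*901) = (-14699 + 44116)*(19/(49 - 58) + 0*901) = 29417*(19/(-9) + 0) = 29417*(19*(-⅑) + 0) = 29417*(-19/9 + 0) = 29417*(-19/9) = -558923/9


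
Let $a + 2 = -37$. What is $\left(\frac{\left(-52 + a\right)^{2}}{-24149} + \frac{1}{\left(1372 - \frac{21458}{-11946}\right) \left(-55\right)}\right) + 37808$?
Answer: $\frac{37459654049267268}{990795435325} \approx 37808.0$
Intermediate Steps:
$a = -39$ ($a = -2 - 37 = -39$)
$\left(\frac{\left(-52 + a\right)^{2}}{-24149} + \frac{1}{\left(1372 - \frac{21458}{-11946}\right) \left(-55\right)}\right) + 37808 = \left(\frac{\left(-52 - 39\right)^{2}}{-24149} + \frac{1}{\left(1372 - \frac{21458}{-11946}\right) \left(-55\right)}\right) + 37808 = \left(\left(-91\right)^{2} \left(- \frac{1}{24149}\right) + \frac{1}{1372 - - \frac{10729}{5973}} \left(- \frac{1}{55}\right)\right) + 37808 = \left(8281 \left(- \frac{1}{24149}\right) + \frac{1}{1372 + \frac{10729}{5973}} \left(- \frac{1}{55}\right)\right) + 37808 = \left(- \frac{8281}{24149} + \frac{1}{\frac{8205685}{5973}} \left(- \frac{1}{55}\right)\right) + 37808 = \left(- \frac{8281}{24149} + \frac{5973}{8205685} \left(- \frac{1}{55}\right)\right) + 37808 = \left(- \frac{8281}{24149} - \frac{543}{41028425}\right) + 37808 = - \frac{339769500332}{990795435325} + 37808 = \frac{37459654049267268}{990795435325}$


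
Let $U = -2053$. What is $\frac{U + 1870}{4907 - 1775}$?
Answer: $- \frac{61}{1044} \approx -0.058429$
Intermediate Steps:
$\frac{U + 1870}{4907 - 1775} = \frac{-2053 + 1870}{4907 - 1775} = - \frac{183}{3132} = \left(-183\right) \frac{1}{3132} = - \frac{61}{1044}$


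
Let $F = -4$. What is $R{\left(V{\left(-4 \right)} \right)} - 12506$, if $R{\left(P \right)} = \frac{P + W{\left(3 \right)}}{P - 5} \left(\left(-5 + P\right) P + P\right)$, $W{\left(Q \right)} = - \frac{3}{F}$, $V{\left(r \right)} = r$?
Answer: $- \frac{112450}{9} \approx -12494.0$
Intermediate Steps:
$W{\left(Q \right)} = \frac{3}{4}$ ($W{\left(Q \right)} = - \frac{3}{-4} = \left(-3\right) \left(- \frac{1}{4}\right) = \frac{3}{4}$)
$R{\left(P \right)} = \frac{\left(\frac{3}{4} + P\right) \left(P + P \left(-5 + P\right)\right)}{-5 + P}$ ($R{\left(P \right)} = \frac{P + \frac{3}{4}}{P - 5} \left(\left(-5 + P\right) P + P\right) = \frac{\frac{3}{4} + P}{-5 + P} \left(P \left(-5 + P\right) + P\right) = \frac{\frac{3}{4} + P}{-5 + P} \left(P + P \left(-5 + P\right)\right) = \frac{\left(\frac{3}{4} + P\right) \left(P + P \left(-5 + P\right)\right)}{-5 + P}$)
$R{\left(V{\left(-4 \right)} \right)} - 12506 = \frac{1}{4} \left(-4\right) \frac{1}{-5 - 4} \left(-12 - -52 + 4 \left(-4\right)^{2}\right) - 12506 = \frac{1}{4} \left(-4\right) \frac{1}{-9} \left(-12 + 52 + 4 \cdot 16\right) - 12506 = \frac{1}{4} \left(-4\right) \left(- \frac{1}{9}\right) \left(-12 + 52 + 64\right) - 12506 = \frac{1}{4} \left(-4\right) \left(- \frac{1}{9}\right) 104 - 12506 = \frac{104}{9} - 12506 = - \frac{112450}{9}$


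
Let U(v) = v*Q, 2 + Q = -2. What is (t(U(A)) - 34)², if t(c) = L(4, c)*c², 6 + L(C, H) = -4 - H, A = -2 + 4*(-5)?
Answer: 575999030916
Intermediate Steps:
Q = -4 (Q = -2 - 2 = -4)
A = -22 (A = -2 - 20 = -22)
U(v) = -4*v (U(v) = v*(-4) = -4*v)
L(C, H) = -10 - H (L(C, H) = -6 + (-4 - H) = -10 - H)
t(c) = c²*(-10 - c) (t(c) = (-10 - c)*c² = c²*(-10 - c))
(t(U(A)) - 34)² = ((-4*(-22))²*(-10 - (-4)*(-22)) - 34)² = (88²*(-10 - 1*88) - 34)² = (7744*(-10 - 88) - 34)² = (7744*(-98) - 34)² = (-758912 - 34)² = (-758946)² = 575999030916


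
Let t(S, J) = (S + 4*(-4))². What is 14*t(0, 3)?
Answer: 3584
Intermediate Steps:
t(S, J) = (-16 + S)² (t(S, J) = (S - 16)² = (-16 + S)²)
14*t(0, 3) = 14*(-16 + 0)² = 14*(-16)² = 14*256 = 3584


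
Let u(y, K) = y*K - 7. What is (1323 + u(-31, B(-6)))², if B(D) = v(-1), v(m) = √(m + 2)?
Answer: 1651225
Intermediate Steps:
v(m) = √(2 + m)
B(D) = 1 (B(D) = √(2 - 1) = √1 = 1)
u(y, K) = -7 + K*y (u(y, K) = K*y - 7 = -7 + K*y)
(1323 + u(-31, B(-6)))² = (1323 + (-7 + 1*(-31)))² = (1323 + (-7 - 31))² = (1323 - 38)² = 1285² = 1651225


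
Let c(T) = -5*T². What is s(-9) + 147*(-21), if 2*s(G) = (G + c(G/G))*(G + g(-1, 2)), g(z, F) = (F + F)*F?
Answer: -3080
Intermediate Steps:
g(z, F) = 2*F² (g(z, F) = (2*F)*F = 2*F²)
s(G) = (-5 + G)*(8 + G)/2 (s(G) = ((G - 5*(G/G)²)*(G + 2*2²))/2 = ((G - 5*1²)*(G + 2*4))/2 = ((G - 5*1)*(G + 8))/2 = ((G - 5)*(8 + G))/2 = ((-5 + G)*(8 + G))/2 = (-5 + G)*(8 + G)/2)
s(-9) + 147*(-21) = (-20 + (½)*(-9)² + (3/2)*(-9)) + 147*(-21) = (-20 + (½)*81 - 27/2) - 3087 = (-20 + 81/2 - 27/2) - 3087 = 7 - 3087 = -3080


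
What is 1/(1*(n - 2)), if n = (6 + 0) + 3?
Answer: 1/7 ≈ 0.14286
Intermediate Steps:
n = 9 (n = 6 + 3 = 9)
1/(1*(n - 2)) = 1/(1*(9 - 2)) = 1/(1*7) = 1/7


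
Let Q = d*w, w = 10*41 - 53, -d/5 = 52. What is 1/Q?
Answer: -1/92820 ≈ -1.0774e-5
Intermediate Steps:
d = -260 (d = -5*52 = -260)
w = 357 (w = 410 - 53 = 357)
Q = -92820 (Q = -260*357 = -92820)
1/Q = 1/(-92820) = -1/92820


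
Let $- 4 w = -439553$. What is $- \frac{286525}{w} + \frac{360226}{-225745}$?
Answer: $- \frac{18133250586}{4314212695} \approx -4.2031$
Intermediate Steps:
$w = \frac{439553}{4}$ ($w = \left(- \frac{1}{4}\right) \left(-439553\right) = \frac{439553}{4} \approx 1.0989 \cdot 10^{5}$)
$- \frac{286525}{w} + \frac{360226}{-225745} = - \frac{286525}{\frac{439553}{4}} + \frac{360226}{-225745} = \left(-286525\right) \frac{4}{439553} + 360226 \left(- \frac{1}{225745}\right) = - \frac{1146100}{439553} - \frac{15662}{9815} = - \frac{18133250586}{4314212695}$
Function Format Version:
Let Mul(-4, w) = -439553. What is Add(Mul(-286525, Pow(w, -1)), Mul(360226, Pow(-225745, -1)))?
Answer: Rational(-18133250586, 4314212695) ≈ -4.2031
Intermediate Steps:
w = Rational(439553, 4) (w = Mul(Rational(-1, 4), -439553) = Rational(439553, 4) ≈ 1.0989e+5)
Add(Mul(-286525, Pow(w, -1)), Mul(360226, Pow(-225745, -1))) = Add(Mul(-286525, Pow(Rational(439553, 4), -1)), Mul(360226, Pow(-225745, -1))) = Add(Mul(-286525, Rational(4, 439553)), Mul(360226, Rational(-1, 225745))) = Add(Rational(-1146100, 439553), Rational(-15662, 9815)) = Rational(-18133250586, 4314212695)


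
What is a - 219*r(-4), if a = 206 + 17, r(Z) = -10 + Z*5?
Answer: 6793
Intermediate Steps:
r(Z) = -10 + 5*Z
a = 223
a - 219*r(-4) = 223 - 219*(-10 + 5*(-4)) = 223 - 219*(-10 - 20) = 223 - 219*(-30) = 223 + 6570 = 6793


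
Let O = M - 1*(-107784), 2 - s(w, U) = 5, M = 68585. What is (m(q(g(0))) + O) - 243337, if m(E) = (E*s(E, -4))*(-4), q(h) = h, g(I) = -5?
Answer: -67028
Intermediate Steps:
s(w, U) = -3 (s(w, U) = 2 - 1*5 = 2 - 5 = -3)
m(E) = 12*E (m(E) = (E*(-3))*(-4) = -3*E*(-4) = 12*E)
O = 176369 (O = 68585 - 1*(-107784) = 68585 + 107784 = 176369)
(m(q(g(0))) + O) - 243337 = (12*(-5) + 176369) - 243337 = (-60 + 176369) - 243337 = 176309 - 243337 = -67028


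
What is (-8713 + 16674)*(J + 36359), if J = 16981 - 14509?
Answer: 309133591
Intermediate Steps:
J = 2472
(-8713 + 16674)*(J + 36359) = (-8713 + 16674)*(2472 + 36359) = 7961*38831 = 309133591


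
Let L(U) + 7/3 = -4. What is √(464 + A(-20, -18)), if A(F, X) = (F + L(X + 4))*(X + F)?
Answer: 13*√78/3 ≈ 38.271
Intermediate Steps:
L(U) = -19/3 (L(U) = -7/3 - 4 = -19/3)
A(F, X) = (-19/3 + F)*(F + X) (A(F, X) = (F - 19/3)*(X + F) = (-19/3 + F)*(F + X))
√(464 + A(-20, -18)) = √(464 + ((-20)² - 19/3*(-20) - 19/3*(-18) - 20*(-18))) = √(464 + (400 + 380/3 + 114 + 360)) = √(464 + 3002/3) = √(4394/3) = 13*√78/3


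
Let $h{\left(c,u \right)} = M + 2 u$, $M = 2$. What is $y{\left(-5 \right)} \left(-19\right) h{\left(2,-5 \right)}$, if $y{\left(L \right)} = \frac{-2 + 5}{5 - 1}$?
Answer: $114$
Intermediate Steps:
$y{\left(L \right)} = \frac{3}{4}$
$h{\left(c,u \right)} = 2 + 2 u$
$y{\left(-5 \right)} \left(-19\right) h{\left(2,-5 \right)} = \frac{3}{4} \left(-19\right) \left(2 + 2 \left(-5\right)\right) = - \frac{57 \left(2 - 10\right)}{4} = \left(- \frac{57}{4}\right) \left(-8\right) = 114$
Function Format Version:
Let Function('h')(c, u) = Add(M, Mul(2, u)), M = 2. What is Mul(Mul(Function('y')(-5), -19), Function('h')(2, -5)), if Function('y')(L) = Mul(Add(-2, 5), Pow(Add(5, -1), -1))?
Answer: 114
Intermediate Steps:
Function('y')(L) = Rational(3, 4) (Function('y')(L) = Mul(3, Pow(4, -1)) = Mul(3, Rational(1, 4)) = Rational(3, 4))
Function('h')(c, u) = Add(2, Mul(2, u))
Mul(Mul(Function('y')(-5), -19), Function('h')(2, -5)) = Mul(Mul(Rational(3, 4), -19), Add(2, Mul(2, -5))) = Mul(Rational(-57, 4), Add(2, -10)) = Mul(Rational(-57, 4), -8) = 114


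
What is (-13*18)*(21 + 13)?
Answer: -7956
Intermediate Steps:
(-13*18)*(21 + 13) = -234*34 = -7956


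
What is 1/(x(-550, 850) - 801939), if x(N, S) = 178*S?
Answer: -1/650639 ≈ -1.5370e-6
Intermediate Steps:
1/(x(-550, 850) - 801939) = 1/(178*850 - 801939) = 1/(151300 - 801939) = 1/(-650639) = -1/650639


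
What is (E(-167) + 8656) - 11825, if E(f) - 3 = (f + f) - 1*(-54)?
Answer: -3446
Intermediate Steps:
E(f) = 57 + 2*f (E(f) = 3 + ((f + f) - 1*(-54)) = 3 + (2*f + 54) = 3 + (54 + 2*f) = 57 + 2*f)
(E(-167) + 8656) - 11825 = ((57 + 2*(-167)) + 8656) - 11825 = ((57 - 334) + 8656) - 11825 = (-277 + 8656) - 11825 = 8379 - 11825 = -3446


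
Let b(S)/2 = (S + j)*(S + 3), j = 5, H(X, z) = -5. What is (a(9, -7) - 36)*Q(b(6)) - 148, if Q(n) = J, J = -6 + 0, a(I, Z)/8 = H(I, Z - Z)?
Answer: 308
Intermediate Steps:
a(I, Z) = -40 (a(I, Z) = 8*(-5) = -40)
J = -6
b(S) = 2*(3 + S)*(5 + S) (b(S) = 2*((S + 5)*(S + 3)) = 2*((5 + S)*(3 + S)) = 2*((3 + S)*(5 + S)) = 2*(3 + S)*(5 + S))
Q(n) = -6
(a(9, -7) - 36)*Q(b(6)) - 148 = (-40 - 36)*(-6) - 148 = -76*(-6) - 148 = 456 - 148 = 308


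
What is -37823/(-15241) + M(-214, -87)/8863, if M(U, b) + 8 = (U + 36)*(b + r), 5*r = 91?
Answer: 2608753517/675404915 ≈ 3.8625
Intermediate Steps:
r = 91/5 (r = (1/5)*91 = 91/5 ≈ 18.200)
M(U, b) = -8 + (36 + U)*(91/5 + b) (M(U, b) = -8 + (U + 36)*(b + 91/5) = -8 + (36 + U)*(91/5 + b))
-37823/(-15241) + M(-214, -87)/8863 = -37823/(-15241) + (3236/5 + 36*(-87) + (91/5)*(-214) - 214*(-87))/8863 = -37823*(-1/15241) + (3236/5 - 3132 - 19474/5 + 18618)*(1/8863) = 37823/15241 + (61192/5)*(1/8863) = 37823/15241 + 61192/44315 = 2608753517/675404915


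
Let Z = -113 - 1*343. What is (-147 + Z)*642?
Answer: -387126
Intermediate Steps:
Z = -456 (Z = -113 - 343 = -456)
(-147 + Z)*642 = (-147 - 456)*642 = -603*642 = -387126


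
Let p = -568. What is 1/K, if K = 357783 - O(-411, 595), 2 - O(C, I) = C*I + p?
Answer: 1/112668 ≈ 8.8756e-6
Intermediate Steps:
O(C, I) = 570 - C*I (O(C, I) = 2 - (C*I - 568) = 2 - (-568 + C*I) = 2 + (568 - C*I) = 570 - C*I)
K = 112668 (K = 357783 - (570 - 1*(-411)*595) = 357783 - (570 + 244545) = 357783 - 1*245115 = 357783 - 245115 = 112668)
1/K = 1/112668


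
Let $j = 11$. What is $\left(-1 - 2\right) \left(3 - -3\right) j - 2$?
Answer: $-200$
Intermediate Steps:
$\left(-1 - 2\right) \left(3 - -3\right) j - 2 = \left(-1 - 2\right) \left(3 - -3\right) 11 - 2 = - 3 \left(3 + 3\right) 11 - 2 = \left(-3\right) 6 \cdot 11 - 2 = \left(-18\right) 11 - 2 = -198 - 2 = -200$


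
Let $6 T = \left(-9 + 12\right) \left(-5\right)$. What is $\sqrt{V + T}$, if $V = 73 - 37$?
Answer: $\frac{\sqrt{134}}{2} \approx 5.7879$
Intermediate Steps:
$V = 36$
$T = - \frac{5}{2}$ ($T = \frac{\left(-9 + 12\right) \left(-5\right)}{6} = \frac{3 \left(-5\right)}{6} = \frac{1}{6} \left(-15\right) = - \frac{5}{2} \approx -2.5$)
$\sqrt{V + T} = \sqrt{36 - \frac{5}{2}} = \sqrt{\frac{67}{2}} = \frac{\sqrt{134}}{2}$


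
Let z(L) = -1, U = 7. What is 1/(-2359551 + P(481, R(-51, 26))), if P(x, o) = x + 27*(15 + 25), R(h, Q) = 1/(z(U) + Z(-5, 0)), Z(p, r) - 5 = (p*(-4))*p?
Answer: -1/2357990 ≈ -4.2409e-7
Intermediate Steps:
Z(p, r) = 5 - 4*p² (Z(p, r) = 5 + (p*(-4))*p = 5 + (-4*p)*p = 5 - 4*p²)
R(h, Q) = -1/96 (R(h, Q) = 1/(-1 + (5 - 4*(-5)²)) = 1/(-1 + (5 - 4*25)) = 1/(-1 + (5 - 100)) = 1/(-1 - 95) = 1/(-96) = -1/96)
P(x, o) = 1080 + x (P(x, o) = x + 27*40 = x + 1080 = 1080 + x)
1/(-2359551 + P(481, R(-51, 26))) = 1/(-2359551 + (1080 + 481)) = 1/(-2359551 + 1561) = 1/(-2357990) = -1/2357990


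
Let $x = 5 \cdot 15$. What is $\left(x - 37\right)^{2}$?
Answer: $1444$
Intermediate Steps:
$x = 75$
$\left(x - 37\right)^{2} = \left(75 - 37\right)^{2} = 38^{2} = 1444$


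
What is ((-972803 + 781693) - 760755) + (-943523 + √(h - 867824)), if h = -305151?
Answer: -1895388 + 5*I*√46919 ≈ -1.8954e+6 + 1083.0*I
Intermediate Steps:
((-972803 + 781693) - 760755) + (-943523 + √(h - 867824)) = ((-972803 + 781693) - 760755) + (-943523 + √(-305151 - 867824)) = (-191110 - 760755) + (-943523 + √(-1172975)) = -951865 + (-943523 + 5*I*√46919) = -1895388 + 5*I*√46919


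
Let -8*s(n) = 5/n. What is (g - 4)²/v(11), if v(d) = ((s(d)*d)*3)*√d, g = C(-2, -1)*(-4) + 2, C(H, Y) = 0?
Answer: -32*√11/165 ≈ -0.64322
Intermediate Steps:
s(n) = -5/(8*n)
g = 2 (g = 0*(-4) + 2 = 0 + 2 = 2)
v(d) = -15*√d/8 (v(d) = (((-5/(8*d))*d)*3)*√d = (-5/8*3)*√d = -15*√d/8)
(g - 4)²/v(11) = (2 - 4)²/((-15*√11/8)) = (-2)²*(-8*√11/165) = 4*(-8*√11/165) = -32*√11/165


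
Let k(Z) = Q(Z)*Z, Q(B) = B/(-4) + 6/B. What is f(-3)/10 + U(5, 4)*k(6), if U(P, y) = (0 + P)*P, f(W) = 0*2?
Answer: -75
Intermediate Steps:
f(W) = 0
Q(B) = 6/B - B/4 (Q(B) = B*(-1/4) + 6/B = -B/4 + 6/B = 6/B - B/4)
U(P, y) = P**2 (U(P, y) = P*P = P**2)
k(Z) = Z*(6/Z - Z/4) (k(Z) = (6/Z - Z/4)*Z = Z*(6/Z - Z/4))
f(-3)/10 + U(5, 4)*k(6) = 0/10 + 5**2*(6 - 1/4*6**2) = 0*(1/10) + 25*(6 - 1/4*36) = 0 + 25*(6 - 9) = 0 + 25*(-3) = 0 - 75 = -75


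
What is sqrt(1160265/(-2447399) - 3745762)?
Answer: I*sqrt(22436225223350428897)/2447399 ≈ 1935.4*I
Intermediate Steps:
sqrt(1160265/(-2447399) - 3745762) = sqrt(1160265*(-1/2447399) - 3745762) = sqrt(-1160265/2447399 - 3745762) = sqrt(-9167375333303/2447399) = I*sqrt(22436225223350428897)/2447399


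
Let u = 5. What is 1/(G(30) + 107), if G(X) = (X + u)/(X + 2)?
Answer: 32/3459 ≈ 0.0092512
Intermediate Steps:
G(X) = (5 + X)/(2 + X) (G(X) = (X + 5)/(X + 2) = (5 + X)/(2 + X))
1/(G(30) + 107) = 1/((5 + 30)/(2 + 30) + 107) = 1/(35/32 + 107) = 1/(3459/32) = 32/3459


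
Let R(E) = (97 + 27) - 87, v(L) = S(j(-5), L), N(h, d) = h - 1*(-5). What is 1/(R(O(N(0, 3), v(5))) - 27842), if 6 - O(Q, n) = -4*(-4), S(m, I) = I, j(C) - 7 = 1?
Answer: -1/27805 ≈ -3.5965e-5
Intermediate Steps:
j(C) = 8 (j(C) = 7 + 1 = 8)
N(h, d) = 5 + h (N(h, d) = h + 5 = 5 + h)
v(L) = L
O(Q, n) = -10 (O(Q, n) = 6 - (-4)*(-4) = 6 - 1*16 = 6 - 16 = -10)
R(E) = 37 (R(E) = 124 - 87 = 37)
1/(R(O(N(0, 3), v(5))) - 27842) = 1/(37 - 27842) = 1/(-27805) = -1/27805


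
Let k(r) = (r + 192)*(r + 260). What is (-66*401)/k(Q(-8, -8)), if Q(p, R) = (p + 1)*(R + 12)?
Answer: -13233/19024 ≈ -0.69559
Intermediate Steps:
Q(p, R) = (1 + p)*(12 + R)
k(r) = (192 + r)*(260 + r)
(-66*401)/k(Q(-8, -8)) = (-66*401)/(49920 + (12 - 8 + 12*(-8) - 8*(-8))² + 452*(12 - 8 + 12*(-8) - 8*(-8))) = -26466/(49920 + (12 - 8 - 96 + 64)² + 452*(12 - 8 - 96 + 64)) = -26466/(49920 + (-28)² + 452*(-28)) = -26466/(49920 + 784 - 12656) = -26466/38048 = -26466*1/38048 = -13233/19024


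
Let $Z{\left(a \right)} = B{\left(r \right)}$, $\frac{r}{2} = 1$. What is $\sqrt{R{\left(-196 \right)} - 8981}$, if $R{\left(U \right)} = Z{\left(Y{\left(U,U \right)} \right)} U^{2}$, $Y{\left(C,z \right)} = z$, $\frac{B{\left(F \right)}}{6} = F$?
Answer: $\sqrt{452011} \approx 672.32$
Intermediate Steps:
$r = 2$ ($r = 2 \cdot 1 = 2$)
$B{\left(F \right)} = 6 F$
$Z{\left(a \right)} = 12$ ($Z{\left(a \right)} = 6 \cdot 2 = 12$)
$R{\left(U \right)} = 12 U^{2}$
$\sqrt{R{\left(-196 \right)} - 8981} = \sqrt{12 \left(-196\right)^{2} - 8981} = \sqrt{12 \cdot 38416 - 8981} = \sqrt{460992 - 8981} = \sqrt{452011}$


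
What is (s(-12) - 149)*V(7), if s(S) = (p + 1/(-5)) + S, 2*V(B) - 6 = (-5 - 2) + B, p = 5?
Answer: -2343/5 ≈ -468.60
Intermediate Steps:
V(B) = -½ + B/2 (V(B) = 3 + ((-5 - 2) + B)/2 = 3 + (-7 + B)/2 = 3 + (-7/2 + B/2) = -½ + B/2)
s(S) = 24/5 + S (s(S) = (5 + 1/(-5)) + S = (5 - ⅕) + S = 24/5 + S)
(s(-12) - 149)*V(7) = ((24/5 - 12) - 149)*(-½ + (½)*7) = (-36/5 - 149)*(-½ + 7/2) = -781/5*3 = -2343/5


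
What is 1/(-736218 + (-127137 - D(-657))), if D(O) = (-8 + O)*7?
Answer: -1/858700 ≈ -1.1646e-6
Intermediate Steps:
D(O) = -56 + 7*O
1/(-736218 + (-127137 - D(-657))) = 1/(-736218 + (-127137 - (-56 + 7*(-657)))) = 1/(-736218 + (-127137 - (-56 - 4599))) = 1/(-736218 + (-127137 - 1*(-4655))) = 1/(-736218 + (-127137 + 4655)) = 1/(-736218 - 122482) = 1/(-858700) = -1/858700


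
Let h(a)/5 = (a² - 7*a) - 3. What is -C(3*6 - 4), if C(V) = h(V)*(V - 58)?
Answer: 20900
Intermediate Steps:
h(a) = -15 - 35*a + 5*a² (h(a) = 5*((a² - 7*a) - 3) = 5*(-3 + a² - 7*a) = -15 - 35*a + 5*a²)
C(V) = (-58 + V)*(-15 - 35*V + 5*V²) (C(V) = (-15 - 35*V + 5*V²)*(V - 58) = (-15 - 35*V + 5*V²)*(-58 + V) = (-58 + V)*(-15 - 35*V + 5*V²))
-C(3*6 - 4) = -(-5)*(-58 + (3*6 - 4))*(3 - (3*6 - 4)² + 7*(3*6 - 4)) = -(-5)*(-58 + (18 - 4))*(3 - (18 - 4)² + 7*(18 - 4)) = -(-5)*(-58 + 14)*(3 - 1*14² + 7*14) = -(-5)*(-44)*(3 - 1*196 + 98) = -(-5)*(-44)*(3 - 196 + 98) = -(-5)*(-44)*(-95) = -1*(-20900) = 20900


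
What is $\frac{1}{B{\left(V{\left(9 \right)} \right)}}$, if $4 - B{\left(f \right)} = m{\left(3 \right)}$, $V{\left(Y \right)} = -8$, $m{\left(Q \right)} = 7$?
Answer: $- \frac{1}{3} \approx -0.33333$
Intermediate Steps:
$B{\left(f \right)} = -3$ ($B{\left(f \right)} = 4 - 7 = -3$)
$\frac{1}{B{\left(V{\left(9 \right)} \right)}} = \frac{1}{-3} = - \frac{1}{3}$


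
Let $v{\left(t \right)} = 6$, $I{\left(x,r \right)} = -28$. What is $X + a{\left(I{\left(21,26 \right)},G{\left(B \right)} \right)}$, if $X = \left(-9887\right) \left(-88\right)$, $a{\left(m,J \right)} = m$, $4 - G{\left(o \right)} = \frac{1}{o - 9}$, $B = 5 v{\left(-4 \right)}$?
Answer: $870028$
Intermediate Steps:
$B = 30$ ($B = 5 \cdot 6 = 30$)
$G{\left(o \right)} = 4 - \frac{1}{-9 + o}$ ($G{\left(o \right)} = 4 - \frac{1}{o - 9} = 4 - \frac{1}{-9 + o}$)
$X = 870056$
$X + a{\left(I{\left(21,26 \right)},G{\left(B \right)} \right)} = 870056 - 28 = 870028$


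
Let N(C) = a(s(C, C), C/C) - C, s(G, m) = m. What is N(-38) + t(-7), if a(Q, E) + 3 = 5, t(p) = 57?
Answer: 97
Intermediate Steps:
a(Q, E) = 2 (a(Q, E) = -3 + 5 = 2)
N(C) = 2 - C
N(-38) + t(-7) = (2 - 1*(-38)) + 57 = (2 + 38) + 57 = 40 + 57 = 97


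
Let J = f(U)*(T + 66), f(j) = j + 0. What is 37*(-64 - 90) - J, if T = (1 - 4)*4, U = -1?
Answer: -5644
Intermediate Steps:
f(j) = j
T = -12 (T = -3*4 = -12)
J = -54 (J = -(-12 + 66) = -1*54 = -54)
37*(-64 - 90) - J = 37*(-64 - 90) - 1*(-54) = 37*(-154) + 54 = -5698 + 54 = -5644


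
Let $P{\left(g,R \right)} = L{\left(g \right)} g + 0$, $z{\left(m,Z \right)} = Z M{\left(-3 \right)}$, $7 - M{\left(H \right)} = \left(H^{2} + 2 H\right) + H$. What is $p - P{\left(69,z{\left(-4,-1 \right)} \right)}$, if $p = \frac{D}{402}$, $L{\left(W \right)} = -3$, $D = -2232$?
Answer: $\frac{13497}{67} \approx 201.45$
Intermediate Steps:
$M{\left(H \right)} = 7 - H^{2} - 3 H$ ($M{\left(H \right)} = 7 - \left(\left(H^{2} + 2 H\right) + H\right) = 7 - \left(H^{2} + 3 H\right) = 7 - H^{2} - 3 H$)
$z{\left(m,Z \right)} = 7 Z$ ($z{\left(m,Z \right)} = Z \left(7 - \left(-3\right)^{2} - -9\right) = Z \left(7 - 9 + 9\right) = Z 7 = 7 Z$)
$P{\left(g,R \right)} = - 3 g$ ($P{\left(g,R \right)} = - 3 g + 0 = - 3 g$)
$p = - \frac{372}{67}$ ($p = - \frac{2232}{402} = \left(-2232\right) \frac{1}{402} = - \frac{372}{67} \approx -5.5522$)
$p - P{\left(69,z{\left(-4,-1 \right)} \right)} = - \frac{372}{67} - \left(-3\right) 69 = - \frac{372}{67} - -207 = - \frac{372}{67} + 207 = \frac{13497}{67}$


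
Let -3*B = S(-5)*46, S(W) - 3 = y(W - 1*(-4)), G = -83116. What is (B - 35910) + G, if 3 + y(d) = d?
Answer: -357032/3 ≈ -1.1901e+5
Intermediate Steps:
y(d) = -3 + d
S(W) = 4 + W (S(W) = 3 + (-3 + (W - 1*(-4))) = 3 + (-3 + (W + 4)) = 3 + (-3 + (4 + W)) = 3 + (1 + W) = 4 + W)
B = 46/3 (B = -(4 - 5)*46/3 = -(-1)*46/3 = -⅓*(-46) = 46/3 ≈ 15.333)
(B - 35910) + G = (46/3 - 35910) - 83116 = -107684/3 - 83116 = -357032/3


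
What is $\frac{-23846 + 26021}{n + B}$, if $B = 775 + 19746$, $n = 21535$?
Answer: $\frac{2175}{42056} \approx 0.051717$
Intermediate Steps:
$B = 20521$
$\frac{-23846 + 26021}{n + B} = \frac{-23846 + 26021}{21535 + 20521} = \frac{2175}{42056}$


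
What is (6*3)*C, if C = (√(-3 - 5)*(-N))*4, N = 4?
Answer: -576*I*√2 ≈ -814.59*I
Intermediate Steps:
C = -32*I*√2 (C = (√(-3 - 5)*(-1*4))*4 = (√(-8)*(-4))*4 = ((2*I*√2)*(-4))*4 = -8*I*√2*4 = -32*I*√2 ≈ -45.255*I)
(6*3)*C = (6*3)*(-32*I*√2) = 18*(-32*I*√2) = -576*I*√2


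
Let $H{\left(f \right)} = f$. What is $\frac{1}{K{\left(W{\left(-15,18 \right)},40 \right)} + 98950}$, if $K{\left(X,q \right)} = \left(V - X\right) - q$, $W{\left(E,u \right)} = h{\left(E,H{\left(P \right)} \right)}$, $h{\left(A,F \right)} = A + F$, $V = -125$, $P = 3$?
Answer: $\frac{1}{98797} \approx 1.0122 \cdot 10^{-5}$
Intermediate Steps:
$W{\left(E,u \right)} = 3 + E$ ($W{\left(E,u \right)} = E + 3 = 3 + E$)
$K{\left(X,q \right)} = -125 - X - q$ ($K{\left(X,q \right)} = \left(-125 - X\right) - q = -125 - X - q$)
$\frac{1}{K{\left(W{\left(-15,18 \right)},40 \right)} + 98950} = \frac{1}{\left(-125 - \left(3 - 15\right) - 40\right) + 98950} = \frac{1}{\left(-125 - -12 - 40\right) + 98950} = \frac{1}{\left(-125 + 12 - 40\right) + 98950} = \frac{1}{-153 + 98950} = \frac{1}{98797}$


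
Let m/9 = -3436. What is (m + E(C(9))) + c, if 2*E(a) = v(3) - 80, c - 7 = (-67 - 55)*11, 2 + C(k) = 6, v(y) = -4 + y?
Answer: -64599/2 ≈ -32300.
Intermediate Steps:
m = -30924 (m = 9*(-3436) = -30924)
C(k) = 4 (C(k) = -2 + 6 = 4)
c = -1335 (c = 7 + (-67 - 55)*11 = 7 - 122*11 = 7 - 1342 = -1335)
E(a) = -81/2 (E(a) = ((-4 + 3) - 80)/2 = (-1 - 80)/2 = (½)*(-81) = -81/2)
(m + E(C(9))) + c = (-30924 - 81/2) - 1335 = -61929/2 - 1335 = -64599/2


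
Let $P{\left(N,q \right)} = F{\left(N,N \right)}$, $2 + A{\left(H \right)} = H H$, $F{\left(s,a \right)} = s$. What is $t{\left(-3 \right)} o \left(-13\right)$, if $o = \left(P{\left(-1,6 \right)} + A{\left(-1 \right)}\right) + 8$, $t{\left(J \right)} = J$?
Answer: $234$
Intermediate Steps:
$A{\left(H \right)} = -2 + H^{2}$ ($A{\left(H \right)} = -2 + H H = -2 + H^{2}$)
$P{\left(N,q \right)} = N$
$o = 6$ ($o = \left(-1 - \left(2 - \left(-1\right)^{2}\right)\right) + 8 = \left(-1 + \left(-2 + 1\right)\right) + 8 = \left(-1 - 1\right) + 8 = -2 + 8 = 6$)
$t{\left(-3 \right)} o \left(-13\right) = \left(-3\right) 6 \left(-13\right) = \left(-18\right) \left(-13\right) = 234$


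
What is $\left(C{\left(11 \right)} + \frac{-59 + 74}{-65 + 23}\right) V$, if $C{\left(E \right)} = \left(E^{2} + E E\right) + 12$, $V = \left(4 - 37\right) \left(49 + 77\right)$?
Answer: $-1054647$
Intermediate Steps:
$V = -4158$ ($V = \left(-33\right) 126 = -4158$)
$C{\left(E \right)} = 12 + 2 E^{2}$ ($C{\left(E \right)} = \left(E^{2} + E^{2}\right) + 12 = 2 E^{2} + 12 = 12 + 2 E^{2}$)
$\left(C{\left(11 \right)} + \frac{-59 + 74}{-65 + 23}\right) V = \left(\left(12 + 2 \cdot 11^{2}\right) + \frac{-59 + 74}{-65 + 23}\right) \left(-4158\right) = \left(\left(12 + 2 \cdot 121\right) + \frac{15}{-42}\right) \left(-4158\right) = \left(\left(12 + 242\right) + 15 \left(- \frac{1}{42}\right)\right) \left(-4158\right) = \left(254 - \frac{5}{14}\right) \left(-4158\right) = \frac{3551}{14} \left(-4158\right) = -1054647$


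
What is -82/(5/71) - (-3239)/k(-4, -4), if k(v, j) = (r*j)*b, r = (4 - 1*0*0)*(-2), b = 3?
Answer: -542717/480 ≈ -1130.7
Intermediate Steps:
r = -8 (r = (4 + 0*0)*(-2) = (4 + 0)*(-2) = 4*(-2) = -8)
k(v, j) = -24*j (k(v, j) = -8*j*3 = -24*j)
-82/(5/71) - (-3239)/k(-4, -4) = -82/(5/71) - (-3239)/((-24*(-4))) = -82/(5*(1/71)) - (-3239)/96 = -82/5/71 - (-3239)/96 = -82*71/5 - 41*(-79/96) = -5822/5 + 3239/96 = -542717/480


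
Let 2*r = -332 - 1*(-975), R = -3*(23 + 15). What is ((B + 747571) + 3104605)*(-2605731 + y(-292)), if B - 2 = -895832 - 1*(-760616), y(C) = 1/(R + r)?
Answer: -4019442282893206/415 ≈ -9.6854e+12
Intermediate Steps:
R = -114 (R = -3*38 = -114)
r = 643/2 (r = (-332 - 1*(-975))/2 = (-332 + 975)/2 = (½)*643 = 643/2 ≈ 321.50)
y(C) = 2/415 (y(C) = 1/(-114 + 643/2) = 1/(415/2) = 2/415)
B = -135214 (B = 2 + (-895832 - 1*(-760616)) = 2 + (-895832 + 760616) = 2 - 135216 = -135214)
((B + 747571) + 3104605)*(-2605731 + y(-292)) = ((-135214 + 747571) + 3104605)*(-2605731 + 2/415) = (612357 + 3104605)*(-1081378363/415) = 3716962*(-1081378363/415) = -4019442282893206/415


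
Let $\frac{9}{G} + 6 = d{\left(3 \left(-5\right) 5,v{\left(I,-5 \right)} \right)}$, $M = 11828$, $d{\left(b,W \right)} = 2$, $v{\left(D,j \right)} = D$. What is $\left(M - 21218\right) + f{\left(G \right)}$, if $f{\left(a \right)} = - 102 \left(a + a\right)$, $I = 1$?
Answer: $-8931$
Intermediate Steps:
$G = - \frac{9}{4}$ ($G = \frac{9}{-6 + 2} = \frac{9}{-4} = 9 \left(- \frac{1}{4}\right) = - \frac{9}{4} \approx -2.25$)
$f{\left(a \right)} = - 204 a$ ($f{\left(a \right)} = - 102 \cdot 2 a = - 204 a$)
$\left(M - 21218\right) + f{\left(G \right)} = \left(11828 - 21218\right) - -459 = \left(11828 - 21218\right) + 459 = -9390 + 459 = -8931$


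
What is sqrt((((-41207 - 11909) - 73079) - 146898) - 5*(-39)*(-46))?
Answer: I*sqrt(282063) ≈ 531.1*I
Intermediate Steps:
sqrt((((-41207 - 11909) - 73079) - 146898) - 5*(-39)*(-46)) = sqrt(((-53116 - 73079) - 146898) + 195*(-46)) = sqrt((-126195 - 146898) - 8970) = sqrt(-273093 - 8970) = sqrt(-282063) = I*sqrt(282063)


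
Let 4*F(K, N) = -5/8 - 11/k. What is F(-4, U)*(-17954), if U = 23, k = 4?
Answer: 242379/16 ≈ 15149.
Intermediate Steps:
F(K, N) = -27/32 (F(K, N) = (-5/8 - 11/4)/4 = (¼)*(-27/8) = -27/32)
F(-4, U)*(-17954) = -27/32*(-17954) = 242379/16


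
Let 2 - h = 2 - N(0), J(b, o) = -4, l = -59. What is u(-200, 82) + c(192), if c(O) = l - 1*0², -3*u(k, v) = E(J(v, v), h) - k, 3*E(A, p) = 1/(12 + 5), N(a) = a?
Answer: -19228/153 ≈ -125.67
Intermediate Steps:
h = 0 (h = 2 - (2 - 1*0) = 2 - (2 + 0) = 2 - 1*2 = 2 - 2 = 0)
E(A, p) = 1/51 (E(A, p) = 1/(3*(12 + 5)) = (⅓)/17 = (⅓)*(1/17) = 1/51)
u(k, v) = -1/153 + k/3 (u(k, v) = -(1/51 - k)/3 = -1/153 + k/3)
c(O) = -59 (c(O) = -59 - 1*0² = -59 - 1*0 = -59 + 0 = -59)
u(-200, 82) + c(192) = (-1/153 + (⅓)*(-200)) - 59 = (-1/153 - 200/3) - 59 = -10201/153 - 59 = -19228/153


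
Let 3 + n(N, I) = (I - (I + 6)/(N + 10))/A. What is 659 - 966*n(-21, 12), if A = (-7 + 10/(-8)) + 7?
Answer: 155047/11 ≈ 14095.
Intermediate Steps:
A = -5/4 (A = (-7 + 10*(-⅛)) + 7 = (-7 - 5/4) + 7 = -33/4 + 7 = -5/4 ≈ -1.2500)
n(N, I) = -3 - 4*I/5 + 4*(6 + I)/(5*(10 + N)) (n(N, I) = -3 + (I - (I + 6)/(N + 10))/(-5/4) = -3 + (I - (6 + I)/(10 + N))*(-⅘) = -3 + (-4*I/5 + 4*(6 + I)/(5*(10 + N))) = -3 - 4*I/5 + 4*(6 + I)/(5*(10 + N)))
659 - 966*n(-21, 12) = 659 - 966*(-126 - 36*12 - 15*(-21) - 4*12*(-21))/(5*(10 - 21)) = 659 - 966*(-126 - 432 + 315 + 1008)/(5*(-11)) = 659 - 966*(-1)*765/(5*11) = 659 - 966*(-153/11) = 659 + 147798/11 = 155047/11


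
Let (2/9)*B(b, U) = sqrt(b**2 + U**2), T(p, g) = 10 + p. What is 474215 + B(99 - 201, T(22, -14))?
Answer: 474215 + 9*sqrt(2857) ≈ 4.7470e+5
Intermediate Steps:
B(b, U) = 9*sqrt(U**2 + b**2)/2 (B(b, U) = 9*sqrt(b**2 + U**2)/2 = 9*sqrt(U**2 + b**2)/2)
474215 + B(99 - 201, T(22, -14)) = 474215 + 9*sqrt((10 + 22)**2 + (99 - 201)**2)/2 = 474215 + 9*sqrt(32**2 + (-102)**2)/2 = 474215 + 9*sqrt(1024 + 10404)/2 = 474215 + 9*sqrt(11428)/2 = 474215 + 9*(2*sqrt(2857))/2 = 474215 + 9*sqrt(2857)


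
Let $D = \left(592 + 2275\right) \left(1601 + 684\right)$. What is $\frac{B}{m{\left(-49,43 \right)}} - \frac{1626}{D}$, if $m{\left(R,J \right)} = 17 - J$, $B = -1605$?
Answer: $\frac{10514465199}{170328470} \approx 61.731$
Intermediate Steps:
$D = 6551095$ ($D = 2867 \cdot 2285 = 6551095$)
$\frac{B}{m{\left(-49,43 \right)}} - \frac{1626}{D} = - \frac{1605}{17 - 43} - \frac{1626}{6551095} = - \frac{1605}{-26} - \frac{1626}{6551095} = \left(-1605\right) \left(- \frac{1}{26}\right) - \frac{1626}{6551095} = \frac{1605}{26} - \frac{1626}{6551095} = \frac{10514465199}{170328470}$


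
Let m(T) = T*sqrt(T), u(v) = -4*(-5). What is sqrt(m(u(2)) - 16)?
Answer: 2*sqrt(-4 + 10*sqrt(5)) ≈ 8.5699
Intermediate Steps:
u(v) = 20
m(T) = T**(3/2)
sqrt(m(u(2)) - 16) = sqrt(20**(3/2) - 16) = sqrt(40*sqrt(5) - 16) = sqrt(-16 + 40*sqrt(5))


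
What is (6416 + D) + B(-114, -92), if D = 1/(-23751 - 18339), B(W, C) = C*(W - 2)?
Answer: 719233919/42090 ≈ 17088.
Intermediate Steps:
B(W, C) = C*(-2 + W)
D = -1/42090 (D = 1/(-42090) = -1/42090 ≈ -2.3759e-5)
(6416 + D) + B(-114, -92) = (6416 - 1/42090) - 92*(-2 - 114) = 270049439/42090 - 92*(-116) = 270049439/42090 + 10672 = 719233919/42090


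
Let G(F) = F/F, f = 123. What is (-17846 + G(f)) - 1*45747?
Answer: -63592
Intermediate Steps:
G(F) = 1
(-17846 + G(f)) - 1*45747 = (-17846 + 1) - 1*45747 = -17845 - 45747 = -63592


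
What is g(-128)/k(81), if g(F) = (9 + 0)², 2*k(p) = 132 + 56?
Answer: 81/94 ≈ 0.86170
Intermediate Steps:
k(p) = 94 (k(p) = (132 + 56)/2 = (½)*188 = 94)
g(F) = 81 (g(F) = 9² = 81)
g(-128)/k(81) = 81/94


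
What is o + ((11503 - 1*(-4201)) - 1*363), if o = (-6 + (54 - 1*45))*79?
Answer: 15578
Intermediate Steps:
o = 237 (o = (-6 + (54 - 45))*79 = (-6 + 9)*79 = 3*79 = 237)
o + ((11503 - 1*(-4201)) - 1*363) = 237 + ((11503 - 1*(-4201)) - 1*363) = 237 + ((11503 + 4201) - 363) = 237 + (15704 - 363) = 237 + 15341 = 15578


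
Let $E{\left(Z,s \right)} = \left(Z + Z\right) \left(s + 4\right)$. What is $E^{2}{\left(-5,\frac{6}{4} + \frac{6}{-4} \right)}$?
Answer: $1600$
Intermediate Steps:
$E{\left(Z,s \right)} = 2 Z \left(4 + s\right)$
$E^{2}{\left(-5,\frac{6}{4} + \frac{6}{-4} \right)} = \left(2 \left(-5\right) \left(4 + \left(\frac{6}{4} + \frac{6}{-4}\right)\right)\right)^{2} = \left(2 \left(-5\right) \left(4 + \left(6 \cdot \frac{1}{4} + 6 \left(- \frac{1}{4}\right)\right)\right)\right)^{2} = \left(2 \left(-5\right) \left(4 + \left(\frac{3}{2} - \frac{3}{2}\right)\right)\right)^{2} = \left(2 \left(-5\right) \left(4 + 0\right)\right)^{2} = \left(2 \left(-5\right) 4\right)^{2} = \left(-40\right)^{2} = 1600$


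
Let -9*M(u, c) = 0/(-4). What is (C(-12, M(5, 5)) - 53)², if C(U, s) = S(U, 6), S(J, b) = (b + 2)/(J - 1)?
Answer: 485809/169 ≈ 2874.6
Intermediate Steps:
M(u, c) = 0 (M(u, c) = -0/(-4) = -0*(-1)/4 = -⅑*0 = 0)
S(J, b) = (2 + b)/(-1 + J)
C(U, s) = 8/(-1 + U) (C(U, s) = (2 + 6)/(-1 + U) = 8/(-1 + U))
(C(-12, M(5, 5)) - 53)² = (8/(-1 - 12) - 53)² = (8/(-13) - 53)² = (8*(-1/13) - 53)² = (-8/13 - 53)² = (-697/13)² = 485809/169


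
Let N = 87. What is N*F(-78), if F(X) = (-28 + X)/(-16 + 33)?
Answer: -9222/17 ≈ -542.47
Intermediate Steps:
F(X) = -28/17 + X/17 (F(X) = (-28 + X)/17 = (-28 + X)*(1/17) = -28/17 + X/17)
N*F(-78) = 87*(-28/17 + (1/17)*(-78)) = 87*(-28/17 - 78/17) = 87*(-106/17) = -9222/17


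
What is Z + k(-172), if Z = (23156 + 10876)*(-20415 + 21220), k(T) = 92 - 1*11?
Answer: 27395841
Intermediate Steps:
k(T) = 81 (k(T) = 92 - 11 = 81)
Z = 27395760 (Z = 34032*805 = 27395760)
Z + k(-172) = 27395760 + 81 = 27395841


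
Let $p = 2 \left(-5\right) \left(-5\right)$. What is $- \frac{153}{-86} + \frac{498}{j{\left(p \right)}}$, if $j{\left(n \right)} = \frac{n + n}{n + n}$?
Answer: $\frac{42981}{86} \approx 499.78$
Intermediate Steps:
$p = 50$ ($p = \left(-10\right) \left(-5\right) = 50$)
$j{\left(n \right)} = 1$ ($j{\left(n \right)} = \frac{2 n}{2 n} = 2 n \frac{1}{2 n} = 1$)
$- \frac{153}{-86} + \frac{498}{j{\left(p \right)}} = - \frac{153}{-86} + \frac{498}{1} = \left(-153\right) \left(- \frac{1}{86}\right) + 498 \cdot 1 = \frac{153}{86} + 498 = \frac{42981}{86}$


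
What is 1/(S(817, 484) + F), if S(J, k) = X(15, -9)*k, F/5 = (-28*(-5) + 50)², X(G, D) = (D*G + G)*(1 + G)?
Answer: -1/748780 ≈ -1.3355e-6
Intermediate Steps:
X(G, D) = (1 + G)*(G + D*G) (X(G, D) = (G + D*G)*(1 + G) = (1 + G)*(G + D*G))
F = 180500 (F = 5*(-28*(-5) + 50)² = 5*(140 + 50)² = 5*190² = 5*36100 = 180500)
S(J, k) = -1920*k (S(J, k) = (15*(1 - 9 + 15 - 9*15))*k = (15*(1 - 9 + 15 - 135))*k = (15*(-128))*k = -1920*k)
1/(S(817, 484) + F) = 1/(-1920*484 + 180500) = 1/(-929280 + 180500) = 1/(-748780) = -1/748780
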